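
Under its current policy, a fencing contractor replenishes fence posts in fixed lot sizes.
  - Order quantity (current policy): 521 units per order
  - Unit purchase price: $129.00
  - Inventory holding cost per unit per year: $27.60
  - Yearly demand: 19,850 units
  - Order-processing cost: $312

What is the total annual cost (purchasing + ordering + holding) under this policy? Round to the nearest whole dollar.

Ordering: D/Q × S = 19,850/521 × $312 = $11,887.14
Holding:  Q/2 × H = 521/2 × $27.6 = $7,189.80
Purchase cost = D·C = 19,850 × 129 = $2,560,650.00
Total = $11,887.14 + $7,189.80 + $2,560,650.00 = $2,579,726.94

$2,579,727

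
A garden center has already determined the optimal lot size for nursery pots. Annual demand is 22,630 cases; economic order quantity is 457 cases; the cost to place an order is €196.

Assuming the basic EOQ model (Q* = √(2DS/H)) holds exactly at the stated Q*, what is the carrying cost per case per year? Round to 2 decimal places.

€42.48

EOQ relation: Q² = 2DS/H, so rearrange for the unknown.
H = 2DS / Q² = 2 × 22,630 × 196 / 457² = 42.4755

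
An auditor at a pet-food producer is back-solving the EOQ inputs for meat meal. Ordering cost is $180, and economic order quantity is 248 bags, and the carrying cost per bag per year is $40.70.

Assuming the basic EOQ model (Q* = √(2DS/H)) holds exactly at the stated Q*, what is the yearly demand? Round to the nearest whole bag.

6,953 bags per year

Since Q* = (2DS/H)^½, squaring gives Q*²·H = 2DS.
D = Q²H / (2S) = 248² × 40.7 / (2 × 180) = 6,953.37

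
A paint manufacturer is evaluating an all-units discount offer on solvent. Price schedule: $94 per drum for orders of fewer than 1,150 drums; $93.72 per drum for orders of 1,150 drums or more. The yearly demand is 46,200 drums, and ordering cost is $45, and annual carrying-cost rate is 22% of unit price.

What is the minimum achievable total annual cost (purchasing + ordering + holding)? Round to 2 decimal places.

$4,343,527.41

H₁ = 22%×$94 = $20.6800;  H₂ = 22%×$93.72 = $20.6184
EOQ₁ = √(2×46,200×45/20.6800) = 448.40  (< 1,150, feasible at tier 1)
EOQ₂ = √(2×46,200×45/20.6184) = 449.07  (< 1,150 → use Q = 1,150 at tier-2 price)
TC(tier 1 (EOQ₁), Q≈448.4) = $4,352,072.94
TC(tier 2, Q≈1,150.0) = $4,343,527.41
Minimum at tier 2: $4,343,527.41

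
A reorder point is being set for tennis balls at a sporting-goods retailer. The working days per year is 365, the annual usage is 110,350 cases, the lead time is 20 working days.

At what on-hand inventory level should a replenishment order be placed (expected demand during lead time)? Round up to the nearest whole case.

Daily demand d = 110,350 / 365 = 302.329 cases/day
Demand during lead time = 302.329 × 20 = 6,046.58
Reorder point = 6,046.58 → round up

6,047 cases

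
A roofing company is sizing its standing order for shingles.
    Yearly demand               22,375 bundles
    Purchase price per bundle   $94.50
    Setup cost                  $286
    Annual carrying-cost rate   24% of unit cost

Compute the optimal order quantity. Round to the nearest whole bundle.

751 bundles

Carrying cost H = $94.5 × 24% = $22.6800/bundle/yr
EOQ = √(2DS/H) = √(2 × 22,375 × 286 / 22.68)
    = √(564,307.76) ≈ 751.20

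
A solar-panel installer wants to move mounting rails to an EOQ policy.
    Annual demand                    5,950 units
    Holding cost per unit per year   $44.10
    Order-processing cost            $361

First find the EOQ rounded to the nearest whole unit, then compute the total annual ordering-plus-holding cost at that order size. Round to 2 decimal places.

Q* = √(2·D·S / H) = √(2·5,950·361 / 44.1) = √97,412.7 ≈ 312.11 → Q = 312 units
Annual ordering cost = (D/Q)·S = (5,950/312) × 361 = $6,884.46
Annual holding cost  = (Q/2)·H = (312/2) × 44.1 = $6,879.60
Total = $6,884.46 + $6,879.60 = $13,764.06

$13,764.06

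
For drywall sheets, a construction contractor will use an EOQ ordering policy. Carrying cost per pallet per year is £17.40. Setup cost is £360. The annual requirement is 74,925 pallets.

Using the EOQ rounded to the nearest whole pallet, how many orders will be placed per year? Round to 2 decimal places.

2DS/H = 2·74,925·360/17.4 = 3,100,344.83
EOQ = √3,100,344.83 ≈ 1,760.78 → Q = 1,761
Orders per year = D/Q = 74,925 / 1,761 = 42.547

42.55 orders per year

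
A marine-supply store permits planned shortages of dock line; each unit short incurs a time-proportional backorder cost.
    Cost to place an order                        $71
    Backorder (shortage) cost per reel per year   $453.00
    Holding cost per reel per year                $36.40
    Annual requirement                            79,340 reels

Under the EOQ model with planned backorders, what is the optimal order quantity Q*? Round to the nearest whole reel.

Basic EOQ = √(2·79,340·71/36.4) = 556.339
Backorder adjustment √((H+b)/b) = √((36.4+453)/453) = 1.0394
Q* = 556.339 × 1.0394 ≈ 578.26

578 reels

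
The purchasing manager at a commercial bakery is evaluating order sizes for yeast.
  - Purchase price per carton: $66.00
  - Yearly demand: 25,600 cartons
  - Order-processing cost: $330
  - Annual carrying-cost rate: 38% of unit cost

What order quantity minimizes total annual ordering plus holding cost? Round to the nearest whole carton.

Holding cost per carton per year: H = 38% × $66 = $25.0800
Q* = √(2·D·S / H) = √(2·25,600·330 / 25.08) = √673,684.2 ≈ 820.78

821 cartons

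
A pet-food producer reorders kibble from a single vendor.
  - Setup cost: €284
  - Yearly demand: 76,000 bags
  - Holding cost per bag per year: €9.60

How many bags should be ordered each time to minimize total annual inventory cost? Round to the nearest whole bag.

2,121 bags

Optimal lot size Q* = (2 × 76,000 × €284 / €9.6)^½ ≈ 2,120.53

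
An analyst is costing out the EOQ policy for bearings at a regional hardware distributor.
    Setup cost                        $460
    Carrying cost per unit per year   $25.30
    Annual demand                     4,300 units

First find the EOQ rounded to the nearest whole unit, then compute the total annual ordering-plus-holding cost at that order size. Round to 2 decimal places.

$10,004.34

EOQ = √(2DS/H) = √(2 × 4,300 × 460 / 25.3)
    = √(156,363.64) ≈ 395.43 → Q = 395 units
Ordering: D/Q × S = 4,300/395 × $460 = $5,007.59
Holding:  Q/2 × H = 395/2 × $25.3 = $4,996.75
Total = $5,007.59 + $4,996.75 = $10,004.34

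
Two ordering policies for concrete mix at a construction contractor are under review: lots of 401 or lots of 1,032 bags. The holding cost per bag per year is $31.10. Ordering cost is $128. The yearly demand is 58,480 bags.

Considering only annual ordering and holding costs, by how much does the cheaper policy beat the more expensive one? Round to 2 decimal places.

$1,601.55

TC(Q) = (D/Q)S + (Q/2)H
TC(401) = (58,480/401)×128 + (401/2)×31.1 = $24,902.48
TC(1,032) = (58,480/1,032)×128 + (1,032/2)×31.1 = $23,300.93
|ΔTC| = |$24,902.48 − $23,300.93| = $1,601.55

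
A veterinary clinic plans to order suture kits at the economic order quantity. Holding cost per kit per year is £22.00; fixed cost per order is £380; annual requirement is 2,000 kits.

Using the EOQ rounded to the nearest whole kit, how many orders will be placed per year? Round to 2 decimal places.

7.60 orders per year

Q* = √(2·D·S / H) = √(2·2,000·380 / 22) = √69,090.9 ≈ 262.85 → Q = 263
Orders per year = D/Q = 2,000 / 263 = 7.605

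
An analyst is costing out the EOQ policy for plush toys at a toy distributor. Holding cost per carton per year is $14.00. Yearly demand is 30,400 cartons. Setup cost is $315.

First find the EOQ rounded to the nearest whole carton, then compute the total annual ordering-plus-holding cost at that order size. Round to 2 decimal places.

2DS/H = 2·30,400·315/14 = 1,368,000.00
EOQ = √1,368,000.00 ≈ 1,169.62 → Q = 1,170 cartons
Ordering: D/Q × S = 30,400/1,170 × $315 = $8,184.62
Holding:  Q/2 × H = 1,170/2 × $14 = $8,190.00
Total = $8,184.62 + $8,190.00 = $16,374.62

$16,374.62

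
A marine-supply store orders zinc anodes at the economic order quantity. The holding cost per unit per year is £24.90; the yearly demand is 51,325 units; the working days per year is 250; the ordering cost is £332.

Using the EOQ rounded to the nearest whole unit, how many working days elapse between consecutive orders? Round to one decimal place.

5.7 days

Optimal lot size Q* = (2 × 51,325 × £332 / £24.9)^½ ≈ 1,169.90 → Q = 1,170 units
T = Q/D × 250 days = 1,170/51,325 × 250 = 5.699 days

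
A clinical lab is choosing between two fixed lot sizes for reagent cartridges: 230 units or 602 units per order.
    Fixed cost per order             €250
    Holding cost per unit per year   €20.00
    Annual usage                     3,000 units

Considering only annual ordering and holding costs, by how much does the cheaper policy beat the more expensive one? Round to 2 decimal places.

€1,704.98

Annual cost at Q: ordering D·S/Q plus holding Q·H/2.
TC(230) = (3,000/230)×250 + (230/2)×20 = €5,560.87
TC(602) = (3,000/602)×250 + (602/2)×20 = €7,265.85
|ΔTC| = |€5,560.87 − €7,265.85| = €1,704.98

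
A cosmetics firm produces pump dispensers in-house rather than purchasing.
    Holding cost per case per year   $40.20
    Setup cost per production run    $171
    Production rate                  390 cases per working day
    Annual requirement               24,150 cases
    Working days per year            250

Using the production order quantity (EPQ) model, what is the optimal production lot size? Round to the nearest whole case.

d = 24,150/250 = 96.6000 cases/day;  effective holding cost H(1 − d/p) = 40.2·(1 − 96.6000/390) = 30.24277
Q* = √(2DS / H_eff) = √(2·24,150·171 / 30.24277) ≈ 522.59

523 cases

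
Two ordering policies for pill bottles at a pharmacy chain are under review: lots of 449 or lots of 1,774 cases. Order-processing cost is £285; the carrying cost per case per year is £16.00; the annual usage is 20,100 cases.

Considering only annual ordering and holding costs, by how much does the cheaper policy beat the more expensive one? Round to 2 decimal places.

For each Q, cost = (D/Q)·S + (Q/2)·H.
TC(449) = (20,100/449)×285 + (449/2)×16 = £16,350.35
TC(1,774) = (20,100/1,774)×285 + (1,774/2)×16 = £17,421.14
Lots of 449 are cheaper by £1,070.79.

£1,070.79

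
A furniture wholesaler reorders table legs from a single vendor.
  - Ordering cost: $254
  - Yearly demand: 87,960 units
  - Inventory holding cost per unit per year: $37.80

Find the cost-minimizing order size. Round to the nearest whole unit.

Q* = √(2·D·S / H) = √(2·87,960·254 / 37.8) = √1,182,107.9 ≈ 1,087.25

1,087 units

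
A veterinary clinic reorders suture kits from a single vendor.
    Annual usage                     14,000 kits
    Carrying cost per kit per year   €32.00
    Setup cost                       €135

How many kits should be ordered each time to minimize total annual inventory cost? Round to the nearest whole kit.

EOQ = √(2DS/H) = √(2 × 14,000 × 135 / 32)
    = √(118,125.00) ≈ 343.69

344 kits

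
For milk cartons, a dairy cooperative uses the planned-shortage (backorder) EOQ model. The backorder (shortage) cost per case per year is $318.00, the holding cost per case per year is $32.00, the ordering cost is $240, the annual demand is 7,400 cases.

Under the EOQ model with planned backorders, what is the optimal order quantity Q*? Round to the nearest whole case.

350 cases

Q* = √(2DS/H) · √((H + b)/b)
   = √(2 × 7,400 × 240 / 32) · √((32 + 318) / 318)
   = 333.167 × 1.0491 ≈ 349.53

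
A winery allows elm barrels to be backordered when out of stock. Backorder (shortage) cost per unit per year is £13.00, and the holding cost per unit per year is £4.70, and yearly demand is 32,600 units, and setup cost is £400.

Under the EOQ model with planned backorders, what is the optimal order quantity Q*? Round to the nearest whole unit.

Basic EOQ = √(2·32,600·400/4.7) = 2,355.618
Backorder adjustment √((H+b)/b) = √((4.7+13)/13) = 1.1668
Q* = 2,355.618 × 1.1668 ≈ 2,748.65

2,749 units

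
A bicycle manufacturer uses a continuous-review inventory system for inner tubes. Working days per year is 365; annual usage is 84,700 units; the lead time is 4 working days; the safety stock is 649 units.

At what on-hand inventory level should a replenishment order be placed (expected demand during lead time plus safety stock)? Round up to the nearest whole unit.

1,578 units

Daily demand d = 84,700 / 365 = 232.055 units/day
Demand during lead time = 232.055 × 4 = 928.22
Reorder point = 928.22 + 649 = 1,577.22 → round up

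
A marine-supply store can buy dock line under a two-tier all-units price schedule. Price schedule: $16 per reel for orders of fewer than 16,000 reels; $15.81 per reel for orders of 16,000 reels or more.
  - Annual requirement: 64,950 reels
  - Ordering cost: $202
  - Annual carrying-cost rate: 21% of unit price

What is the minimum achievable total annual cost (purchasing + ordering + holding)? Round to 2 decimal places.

$1,048,589.66

H₁ = 21%×$16 = $3.3600;  H₂ = 21%×$15.81 = $3.3201
EOQ₁ = √(2×64,950×202/3.3600) = 2,794.54  (< 16,000, feasible at tier 1)
EOQ₂ = √(2×64,950×202/3.3201) = 2,811.28  (< 16,000 → use Q = 16,000 at tier-2 price)
TC(tier 1 (EOQ₁), Q≈2,794.5) = $1,048,589.66
TC(tier 2, Q≈16,000.0) = $1,054,240.29
Minimum at tier 1 (EOQ₁): $1,048,589.66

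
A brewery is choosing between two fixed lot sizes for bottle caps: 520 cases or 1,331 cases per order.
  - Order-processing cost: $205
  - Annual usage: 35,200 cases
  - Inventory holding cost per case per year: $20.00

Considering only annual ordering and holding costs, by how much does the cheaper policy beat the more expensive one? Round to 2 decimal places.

Annual cost at Q: ordering D·S/Q plus holding Q·H/2.
TC(520) = (35,200/520)×205 + (520/2)×20 = $19,076.92
TC(1,331) = (35,200/1,331)×205 + (1,331/2)×20 = $18,731.49
|ΔTC| = |$19,076.92 − $18,731.49| = $345.44

$345.44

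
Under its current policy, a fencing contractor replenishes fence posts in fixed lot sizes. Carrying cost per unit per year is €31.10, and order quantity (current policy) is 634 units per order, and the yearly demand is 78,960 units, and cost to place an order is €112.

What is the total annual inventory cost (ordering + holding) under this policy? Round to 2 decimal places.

Orders/yr = 78,960/634 = 124.543; ordering cost = 124.543 × €112 = €13,948.77
Average inventory = 634/2 = 317; holding cost = 317 × €31.1 = €9,858.70
Total = €13,948.77 + €9,858.70 = €23,807.47

€23,807.47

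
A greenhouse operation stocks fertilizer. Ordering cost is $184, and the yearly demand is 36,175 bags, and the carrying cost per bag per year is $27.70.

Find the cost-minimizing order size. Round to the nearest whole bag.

Optimal lot size Q* = (2 × 36,175 × $184 / $27.7)^½ ≈ 693.25

693 bags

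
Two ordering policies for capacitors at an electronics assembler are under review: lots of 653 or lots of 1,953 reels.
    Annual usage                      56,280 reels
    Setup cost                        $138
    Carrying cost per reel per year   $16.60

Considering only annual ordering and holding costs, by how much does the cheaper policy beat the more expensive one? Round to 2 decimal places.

$2,872.99

For each Q, cost = (D/Q)·S + (Q/2)·H.
TC(653) = (56,280/653)×138 + (653/2)×16.6 = $17,313.68
TC(1,953) = (56,280/1,953)×138 + (1,953/2)×16.6 = $20,186.67
Cheaper: Q = 653.  Difference = $2,872.99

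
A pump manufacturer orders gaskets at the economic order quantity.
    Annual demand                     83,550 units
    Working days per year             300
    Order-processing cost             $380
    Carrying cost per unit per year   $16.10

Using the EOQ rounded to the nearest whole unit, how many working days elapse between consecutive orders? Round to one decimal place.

Q* = √(2·D·S / H) = √(2·83,550·380 / 16.1) = √3,943,975.2 ≈ 1,985.94 → Q = 1,986 units
T = Q/D × 300 days = 1,986/83,550 × 300 = 7.131 days

7.1 days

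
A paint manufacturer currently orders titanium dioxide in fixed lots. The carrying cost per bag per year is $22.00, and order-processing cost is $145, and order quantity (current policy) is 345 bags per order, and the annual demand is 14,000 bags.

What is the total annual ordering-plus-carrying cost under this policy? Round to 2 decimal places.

Orders/yr = 14,000/345 = 40.580; ordering cost = 40.580 × $145 = $5,884.06
Average inventory = 345/2 = 172.5; holding cost = 172.5 × $22 = $3,795.00
Total = $5,884.06 + $3,795.00 = $9,679.06

$9,679.06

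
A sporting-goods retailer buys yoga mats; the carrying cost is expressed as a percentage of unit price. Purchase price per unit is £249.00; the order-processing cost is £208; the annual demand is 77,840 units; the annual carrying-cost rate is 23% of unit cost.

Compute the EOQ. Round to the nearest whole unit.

752 units

Holding cost per unit per year: H = 23% × £249 = £57.2700
2DS/H = 2·77,840·208/57.27 = 565,417.15
EOQ = √565,417.15 ≈ 751.94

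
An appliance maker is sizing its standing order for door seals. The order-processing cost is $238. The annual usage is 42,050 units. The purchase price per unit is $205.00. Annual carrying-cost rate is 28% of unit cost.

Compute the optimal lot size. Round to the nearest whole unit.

591 units

Carrying cost H = $205 × 28% = $57.4000/unit/yr
Q* = √(2·D·S / H) = √(2·42,050·238 / 57.4) = √348,707.3 ≈ 590.51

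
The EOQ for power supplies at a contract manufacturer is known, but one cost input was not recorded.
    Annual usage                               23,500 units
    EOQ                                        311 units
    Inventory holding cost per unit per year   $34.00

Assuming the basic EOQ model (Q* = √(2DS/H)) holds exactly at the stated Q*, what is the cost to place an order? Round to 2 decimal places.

$69.97

EOQ relation: Q² = 2DS/H, so rearrange for the unknown.
S = Q²H / (2D) = 311² × 34 / (2 × 23,500) = 69.9684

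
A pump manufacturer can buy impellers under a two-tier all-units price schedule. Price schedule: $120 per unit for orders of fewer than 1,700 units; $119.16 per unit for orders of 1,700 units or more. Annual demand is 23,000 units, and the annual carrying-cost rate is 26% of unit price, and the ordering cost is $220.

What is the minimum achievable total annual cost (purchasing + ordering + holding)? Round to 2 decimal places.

H₁ = 26%×$120 = $31.2000;  H₂ = 26%×$119.16 = $30.9816
EOQ₁ = √(2×23,000×220/31.2000) = 569.53  (< 1,700, feasible at tier 1)
EOQ₂ = √(2×23,000×220/30.9816) = 571.53  (< 1,700 → use Q = 1,700 at tier-2 price)
TC(tier 1 (EOQ₁), Q≈569.5) = $2,777,769.19
TC(tier 2, Q≈1,700.0) = $2,769,990.83
Minimum at tier 2: $2,769,990.83

$2,769,990.83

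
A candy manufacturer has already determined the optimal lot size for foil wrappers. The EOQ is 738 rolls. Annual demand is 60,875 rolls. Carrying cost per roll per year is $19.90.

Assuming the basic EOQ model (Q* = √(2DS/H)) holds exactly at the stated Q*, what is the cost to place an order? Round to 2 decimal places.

$89.02

EOQ relation: Q² = 2DS/H, so rearrange for the unknown.
S = Q²H / (2D) = 738² × 19.9 / (2 × 60,875) = 89.0219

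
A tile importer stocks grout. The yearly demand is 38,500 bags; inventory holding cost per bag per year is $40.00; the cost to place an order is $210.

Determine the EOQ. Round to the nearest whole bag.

636 bags

EOQ = √(2DS/H) = √(2 × 38,500 × 210 / 40)
    = √(404,250.00) ≈ 635.81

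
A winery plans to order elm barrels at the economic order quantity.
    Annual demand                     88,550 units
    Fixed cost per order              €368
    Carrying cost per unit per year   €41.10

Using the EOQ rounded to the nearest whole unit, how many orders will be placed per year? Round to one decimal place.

EOQ = √(2DS/H) = √(2 × 88,550 × 368 / 41.1)
    = √(1,585,712.90) ≈ 1,259.25 → Q = 1,259
N = D/Q = 88,550/1,259 ≈ 70.334 orders/yr

70.3 orders per year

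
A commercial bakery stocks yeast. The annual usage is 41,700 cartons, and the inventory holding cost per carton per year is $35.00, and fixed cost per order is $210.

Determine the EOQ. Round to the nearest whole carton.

EOQ = √(2DS/H) = √(2 × 41,700 × 210 / 35)
    = √(500,400.00) ≈ 707.39

707 cartons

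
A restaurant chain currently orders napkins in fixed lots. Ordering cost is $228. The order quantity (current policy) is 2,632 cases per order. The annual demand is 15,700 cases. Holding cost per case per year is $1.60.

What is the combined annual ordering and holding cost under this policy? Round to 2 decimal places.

$3,465.63

Orders/yr = 15,700/2,632 = 5.965; ordering cost = 5.965 × $228 = $1,360.03
Average inventory = 2,632/2 = 1316; holding cost = 1316 × $1.6 = $2,105.60
Total = $1,360.03 + $2,105.60 = $3,465.63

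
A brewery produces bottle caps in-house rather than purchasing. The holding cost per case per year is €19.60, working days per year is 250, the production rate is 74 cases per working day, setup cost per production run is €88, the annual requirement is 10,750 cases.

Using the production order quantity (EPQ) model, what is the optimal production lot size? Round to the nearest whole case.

Daily demand d = 10,750/250 = 43.000; p = 74; 1 − d/p = 0.41892
EPQ = √(2DS / (H(1 − d/p)))
    = √(2 × 10,750 × 88 / (19.6 × 0.41892)) ≈ 480.03

480 cases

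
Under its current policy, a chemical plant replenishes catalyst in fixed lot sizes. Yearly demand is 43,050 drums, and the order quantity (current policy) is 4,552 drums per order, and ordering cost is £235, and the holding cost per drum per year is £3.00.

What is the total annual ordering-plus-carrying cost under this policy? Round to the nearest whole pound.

£9,050

Orders/yr = 43,050/4,552 = 9.457; ordering cost = 9.457 × £235 = £2,222.48
Average inventory = 4,552/2 = 2276; holding cost = 2276 × £3 = £6,828.00
Total = £2,222.48 + £6,828.00 = £9,050.48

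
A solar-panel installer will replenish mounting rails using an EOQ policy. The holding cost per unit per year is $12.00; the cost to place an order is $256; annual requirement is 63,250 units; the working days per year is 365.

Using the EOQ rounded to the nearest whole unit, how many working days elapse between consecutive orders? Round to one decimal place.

EOQ = √(2DS/H) = √(2 × 63,250 × 256 / 12)
    = √(2,698,666.67) ≈ 1,642.76 → Q = 1,643 units
Days between orders = 365 / (D/Q) = 365 / 38.497 ≈ 9.481

9.5 days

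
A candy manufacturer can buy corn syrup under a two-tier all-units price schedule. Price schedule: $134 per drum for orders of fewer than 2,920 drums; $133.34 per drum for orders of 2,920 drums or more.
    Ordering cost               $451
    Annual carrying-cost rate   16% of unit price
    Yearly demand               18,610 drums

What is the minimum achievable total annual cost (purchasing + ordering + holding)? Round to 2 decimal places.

H₁ = 16%×$134 = $21.4400;  H₂ = 16%×$133.34 = $21.3344
EOQ₁ = √(2×18,610×451/21.4400) = 884.84  (< 2,920, feasible at tier 1)
EOQ₂ = √(2×18,610×451/21.3344) = 887.03  (< 2,920 → use Q = 2,920 at tier-2 price)
TC(tier 1 (EOQ₁), Q≈884.8) = $2,512,710.94
TC(tier 2, Q≈2,920.0) = $2,515,479.98
Minimum at tier 1 (EOQ₁): $2,512,710.94

$2,512,710.94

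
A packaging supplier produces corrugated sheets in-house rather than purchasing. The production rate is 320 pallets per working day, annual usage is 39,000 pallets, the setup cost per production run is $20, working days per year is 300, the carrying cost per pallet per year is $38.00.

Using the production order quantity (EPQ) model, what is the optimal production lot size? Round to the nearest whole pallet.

263 pallets

Daily demand d = 39,000/300 = 130.000; p = 320; 1 − d/p = 0.59375
EPQ = √(2DS / (H(1 − d/p)))
    = √(2 × 39,000 × 20 / (38 × 0.59375)) ≈ 262.95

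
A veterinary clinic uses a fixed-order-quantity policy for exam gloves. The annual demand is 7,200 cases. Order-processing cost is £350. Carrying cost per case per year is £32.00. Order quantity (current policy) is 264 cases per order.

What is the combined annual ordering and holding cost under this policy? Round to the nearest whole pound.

Ordering: D/Q × S = 7,200/264 × £350 = £9,545.45
Holding:  Q/2 × H = 264/2 × £32 = £4,224.00
Total = £9,545.45 + £4,224.00 = £13,769.45

£13,769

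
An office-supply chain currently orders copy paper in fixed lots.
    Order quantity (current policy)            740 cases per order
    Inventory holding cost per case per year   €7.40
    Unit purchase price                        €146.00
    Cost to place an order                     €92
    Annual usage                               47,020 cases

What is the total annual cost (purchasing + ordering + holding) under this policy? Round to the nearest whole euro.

Orders/yr = 47,020/740 = 63.541; ordering cost = 63.541 × €92 = €5,845.73
Average inventory = 740/2 = 370; holding cost = 370 × €7.4 = €2,738.00
Purchase cost = D·C = 47,020 × 146 = €6,864,920.00
Total = €5,845.73 + €2,738.00 + €6,864,920.00 = €6,873,503.73

€6,873,504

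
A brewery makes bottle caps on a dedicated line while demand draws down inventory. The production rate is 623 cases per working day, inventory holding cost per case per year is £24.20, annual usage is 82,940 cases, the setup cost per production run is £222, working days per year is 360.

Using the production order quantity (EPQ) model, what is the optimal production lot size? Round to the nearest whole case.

1,554 cases

d = 82,940/360 = 230.3889 cases/day;  effective holding cost H(1 − d/p) = 24.2·(1 − 230.3889/623) = 15.25070
Q* = √(2DS / H_eff) = √(2·82,940·222 / 15.25070) ≈ 1,553.92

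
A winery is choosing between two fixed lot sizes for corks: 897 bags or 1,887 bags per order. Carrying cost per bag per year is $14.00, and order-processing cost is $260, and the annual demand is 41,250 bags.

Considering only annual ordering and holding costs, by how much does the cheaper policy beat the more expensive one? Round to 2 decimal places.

$657.10

For each Q, cost = (D/Q)·S + (Q/2)·H.
TC(897) = (41,250/897)×260 + (897/2)×14 = $18,235.52
TC(1,887) = (41,250/1,887)×260 + (1,887/2)×14 = $18,892.62
Lots of 897 are cheaper by $657.10.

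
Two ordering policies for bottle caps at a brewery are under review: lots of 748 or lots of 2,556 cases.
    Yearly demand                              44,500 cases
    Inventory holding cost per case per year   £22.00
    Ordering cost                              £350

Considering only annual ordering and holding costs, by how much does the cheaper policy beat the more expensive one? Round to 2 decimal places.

£5,159.31

Annual cost at Q: ordering D·S/Q plus holding Q·H/2.
TC(748) = (44,500/748)×350 + (748/2)×22 = £29,050.19
TC(2,556) = (44,500/2,556)×350 + (2,556/2)×22 = £34,209.51
Lots of 748 are cheaper by £5,159.31.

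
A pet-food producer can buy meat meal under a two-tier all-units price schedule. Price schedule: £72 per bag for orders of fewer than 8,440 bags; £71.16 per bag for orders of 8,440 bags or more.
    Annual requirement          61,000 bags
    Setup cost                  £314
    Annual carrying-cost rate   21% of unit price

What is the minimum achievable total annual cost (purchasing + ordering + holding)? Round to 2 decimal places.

£4,406,091.42

H₁ = 21%×£72 = £15.1200;  H₂ = 21%×£71.16 = £14.9436
EOQ₁ = √(2×61,000×314/15.1200) = 1,591.73  (< 8,440, feasible at tier 1)
EOQ₂ = √(2×61,000×314/14.9436) = 1,601.10  (< 8,440 → use Q = 8,440 at tier-2 price)
TC(tier 1 (EOQ₁), Q≈1,591.7) = £4,416,066.93
TC(tier 2, Q≈8,440.0) = £4,406,091.42
Minimum at tier 2: £4,406,091.42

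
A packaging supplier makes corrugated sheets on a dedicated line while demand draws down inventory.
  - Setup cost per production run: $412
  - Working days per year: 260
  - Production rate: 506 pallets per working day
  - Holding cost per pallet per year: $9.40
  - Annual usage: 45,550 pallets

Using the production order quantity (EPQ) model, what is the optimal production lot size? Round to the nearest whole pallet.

d = 45,550/260 = 175.1923 pallets/day;  effective holding cost H(1 − d/p) = 9.4·(1 − 175.1923/506) = 6.14544
Q* = √(2DS / H_eff) = √(2·45,550·412 / 6.14544) ≈ 2,471.33

2,471 pallets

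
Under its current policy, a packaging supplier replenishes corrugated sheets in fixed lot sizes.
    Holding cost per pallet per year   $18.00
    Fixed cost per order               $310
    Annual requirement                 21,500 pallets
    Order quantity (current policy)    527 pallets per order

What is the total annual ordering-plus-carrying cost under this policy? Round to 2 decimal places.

Ordering: D/Q × S = 21,500/527 × $310 = $12,647.06
Holding:  Q/2 × H = 527/2 × $18 = $4,743.00
Total = $12,647.06 + $4,743.00 = $17,390.06

$17,390.06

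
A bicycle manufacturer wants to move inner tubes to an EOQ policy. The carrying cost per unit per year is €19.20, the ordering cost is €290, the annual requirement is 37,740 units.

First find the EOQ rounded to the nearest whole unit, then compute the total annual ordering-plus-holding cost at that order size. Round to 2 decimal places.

€20,500.55

2DS/H = 2·37,740·290/19.2 = 1,140,062.50
EOQ = √1,140,062.50 ≈ 1,067.74 → Q = 1,068 units
Orders/yr = 37,740/1,068 = 35.337; ordering cost = 35.337 × €290 = €10,247.75
Average inventory = 1,068/2 = 534; holding cost = 534 × €19.2 = €10,252.80
Total = €10,247.75 + €10,252.80 = €20,500.55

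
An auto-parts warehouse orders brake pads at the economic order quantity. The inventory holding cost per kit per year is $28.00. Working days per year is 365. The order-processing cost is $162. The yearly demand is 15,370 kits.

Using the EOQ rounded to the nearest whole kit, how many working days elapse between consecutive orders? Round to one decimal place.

10.0 days

EOQ = √(2DS/H) = √(2 × 15,370 × 162 / 28)
    = √(177,852.86) ≈ 421.73 → Q = 422 kits
Days between orders = 365 / (D/Q) = 365 / 36.422 ≈ 10.021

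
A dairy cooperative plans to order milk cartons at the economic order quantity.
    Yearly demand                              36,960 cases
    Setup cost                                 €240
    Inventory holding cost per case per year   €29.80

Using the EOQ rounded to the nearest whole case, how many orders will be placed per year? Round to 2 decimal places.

47.88 orders per year

Q* = √(2·D·S / H) = √(2·36,960·240 / 29.8) = √595,328.9 ≈ 771.58 → Q = 772
Orders per year = D/Q = 36,960 / 772 = 47.876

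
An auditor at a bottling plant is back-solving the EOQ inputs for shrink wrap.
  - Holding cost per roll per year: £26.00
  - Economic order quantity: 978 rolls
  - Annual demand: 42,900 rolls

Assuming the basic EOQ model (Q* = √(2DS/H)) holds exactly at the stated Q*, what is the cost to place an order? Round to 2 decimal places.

£289.84

EOQ relation: Q² = 2DS/H, so rearrange for the unknown.
S = Q²H / (2D) = 978² × 26 / (2 × 42,900) = 289.8436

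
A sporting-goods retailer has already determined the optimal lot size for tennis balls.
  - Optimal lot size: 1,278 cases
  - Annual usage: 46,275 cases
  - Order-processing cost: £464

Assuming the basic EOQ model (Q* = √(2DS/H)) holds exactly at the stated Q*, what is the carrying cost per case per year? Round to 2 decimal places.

£26.29

Since Q* = (2DS/H)^½, squaring gives Q*²·H = 2DS.
H = 2DS / Q² = 2 × 46,275 × 464 / 1,278² = 26.2925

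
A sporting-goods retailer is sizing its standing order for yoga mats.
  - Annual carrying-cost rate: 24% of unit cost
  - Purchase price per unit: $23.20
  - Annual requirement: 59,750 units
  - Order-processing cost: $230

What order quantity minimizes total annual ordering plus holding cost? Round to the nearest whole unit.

H = i·C = 0.24 × $23.2 = $5.5680 per unit-year
Q* = √(2·D·S / H) = √(2·59,750·230 / 5.568) = √4,936,242.8 ≈ 2,221.77

2,222 units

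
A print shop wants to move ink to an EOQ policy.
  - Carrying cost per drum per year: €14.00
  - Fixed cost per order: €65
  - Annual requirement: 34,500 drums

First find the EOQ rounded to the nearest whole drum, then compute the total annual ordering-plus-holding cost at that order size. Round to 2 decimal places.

€7,924.01

2DS/H = 2·34,500·65/14 = 320,357.14
EOQ = √320,357.14 ≈ 566.00 → Q = 566 drums
Ordering: D/Q × S = 34,500/566 × €65 = €3,962.01
Holding:  Q/2 × H = 566/2 × €14 = €3,962.00
Total = €3,962.01 + €3,962.00 = €7,924.01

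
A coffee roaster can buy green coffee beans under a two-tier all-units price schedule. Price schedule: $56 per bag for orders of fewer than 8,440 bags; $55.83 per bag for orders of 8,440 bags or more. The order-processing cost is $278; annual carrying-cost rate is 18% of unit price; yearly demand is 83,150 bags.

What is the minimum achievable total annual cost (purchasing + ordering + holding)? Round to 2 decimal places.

H₁ = 18%×$56 = $10.0800;  H₂ = 18%×$55.83 = $10.0494
EOQ₁ = √(2×83,150×278/10.0800) = 2,141.60  (< 8,440, feasible at tier 1)
EOQ₂ = √(2×83,150×278/10.0494) = 2,144.86  (< 8,440 → use Q = 8,440 at tier-2 price)
TC(tier 1 (EOQ₁), Q≈2,141.6) = $4,677,987.32
TC(tier 2, Q≈8,440.0) = $4,687,411.80
Minimum at tier 1 (EOQ₁): $4,677,987.32

$4,677,987.32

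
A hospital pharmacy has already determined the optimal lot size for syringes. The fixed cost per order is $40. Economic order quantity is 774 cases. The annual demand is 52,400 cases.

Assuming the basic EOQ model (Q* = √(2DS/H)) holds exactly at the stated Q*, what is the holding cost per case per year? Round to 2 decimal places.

$7.00

EOQ relation: Q² = 2DS/H, so rearrange for the unknown.
H = 2DS / Q² = 2 × 52,400 × 40 / 774² = 6.9974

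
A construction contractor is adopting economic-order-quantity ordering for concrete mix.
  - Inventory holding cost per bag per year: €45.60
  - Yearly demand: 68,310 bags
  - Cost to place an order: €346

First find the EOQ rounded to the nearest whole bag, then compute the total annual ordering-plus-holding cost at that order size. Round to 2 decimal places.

€46,427.75

Q* = √(2·D·S / H) = √(2·68,310·346 / 45.6) = √1,036,634.2 ≈ 1,018.15 → Q = 1,018 bags
Annual ordering cost = (D/Q)·S = (68,310/1,018) × 346 = €23,217.35
Annual holding cost  = (Q/2)·H = (1,018/2) × 45.6 = €23,210.40
Total = €23,217.35 + €23,210.40 = €46,427.75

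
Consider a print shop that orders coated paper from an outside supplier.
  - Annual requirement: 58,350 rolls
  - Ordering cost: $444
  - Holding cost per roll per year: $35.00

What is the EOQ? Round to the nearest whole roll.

Q* = √(2·D·S / H) = √(2·58,350·444 / 35) = √1,480,422.9 ≈ 1,216.73

1,217 rolls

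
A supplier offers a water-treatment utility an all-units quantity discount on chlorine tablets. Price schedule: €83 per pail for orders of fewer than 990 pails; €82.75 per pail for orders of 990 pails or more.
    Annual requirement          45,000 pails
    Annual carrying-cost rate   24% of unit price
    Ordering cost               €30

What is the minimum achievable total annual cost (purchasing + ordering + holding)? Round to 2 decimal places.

€3,734,944.34

H₁ = 24%×€83 = €19.9200;  H₂ = 24%×€82.75 = €19.8600
EOQ₁ = √(2×45,000×30/19.9200) = 368.16  (< 990, feasible at tier 1)
EOQ₂ = √(2×45,000×30/19.8600) = 368.72  (< 990 → use Q = 990 at tier-2 price)
TC(tier 1 (EOQ₁), Q≈368.2) = €3,742,333.76
TC(tier 2, Q≈990.0) = €3,734,944.34
Minimum at tier 2: €3,734,944.34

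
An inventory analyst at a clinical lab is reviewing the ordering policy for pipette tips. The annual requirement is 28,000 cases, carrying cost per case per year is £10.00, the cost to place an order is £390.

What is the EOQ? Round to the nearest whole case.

1,478 cases

EOQ = √(2DS/H) = √(2 × 28,000 × 390 / 10)
    = √(2,184,000.00) ≈ 1,477.84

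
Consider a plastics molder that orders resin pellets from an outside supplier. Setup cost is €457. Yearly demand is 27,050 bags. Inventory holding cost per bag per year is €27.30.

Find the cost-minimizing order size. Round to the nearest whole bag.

952 bags

2DS/H = 2·27,050·457/27.3 = 905,630.04
EOQ = √905,630.04 ≈ 951.65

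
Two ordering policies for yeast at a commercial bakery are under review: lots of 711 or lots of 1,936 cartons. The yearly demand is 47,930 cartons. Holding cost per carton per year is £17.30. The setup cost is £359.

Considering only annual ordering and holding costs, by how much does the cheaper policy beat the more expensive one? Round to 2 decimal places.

£4,716.85

Annual cost at Q: ordering D·S/Q plus holding Q·H/2.
TC(711) = (47,930/711)×359 + (711/2)×17.3 = £30,351.09
TC(1,936) = (47,930/1,936)×359 + (1,936/2)×17.3 = £25,634.25
Lots of 1,936 are cheaper by £4,716.85.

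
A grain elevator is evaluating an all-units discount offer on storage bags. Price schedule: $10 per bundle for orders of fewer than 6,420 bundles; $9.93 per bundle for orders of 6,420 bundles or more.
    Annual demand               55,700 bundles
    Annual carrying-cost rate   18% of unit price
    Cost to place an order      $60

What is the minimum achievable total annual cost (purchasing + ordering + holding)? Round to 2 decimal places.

H₁ = 18%×$10 = $1.8000;  H₂ = 18%×$9.93 = $1.7874
EOQ₁ = √(2×55,700×60/1.8000) = 1,927.00  (< 6,420, feasible at tier 1)
EOQ₂ = √(2×55,700×60/1.7874) = 1,933.78  (< 6,420 → use Q = 6,420 at tier-2 price)
TC(tier 1 (EOQ₁), Q≈1,927.0) = $560,468.60
TC(tier 2, Q≈6,420.0) = $559,359.11
Minimum at tier 2: $559,359.11

$559,359.11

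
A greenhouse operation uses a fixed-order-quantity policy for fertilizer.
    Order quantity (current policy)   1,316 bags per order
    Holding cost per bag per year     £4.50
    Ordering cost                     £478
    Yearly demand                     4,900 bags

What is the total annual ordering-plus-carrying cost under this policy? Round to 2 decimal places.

Annual ordering cost = (D/Q)·S = (4,900/1,316) × 478 = £1,779.79
Annual holding cost  = (Q/2)·H = (1,316/2) × 4.5 = £2,961.00
Total = £1,779.79 + £2,961.00 = £4,740.79

£4,740.79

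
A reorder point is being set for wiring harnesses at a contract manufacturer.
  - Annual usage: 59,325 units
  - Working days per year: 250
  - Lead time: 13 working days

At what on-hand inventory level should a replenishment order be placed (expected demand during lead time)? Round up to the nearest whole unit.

3,085 units

Daily demand d = 59,325 / 250 = 237.300 units/day
Demand during lead time = 237.300 × 13 = 3,084.90
Reorder point = 3,084.90 → round up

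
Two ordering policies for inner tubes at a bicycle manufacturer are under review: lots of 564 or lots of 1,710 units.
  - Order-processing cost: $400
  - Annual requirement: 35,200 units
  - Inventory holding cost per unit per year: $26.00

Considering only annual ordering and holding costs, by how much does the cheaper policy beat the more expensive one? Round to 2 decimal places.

TC(Q) = (D/Q)S + (Q/2)H
TC(564) = (35,200/564)×400 + (564/2)×26 = $32,296.54
TC(1,710) = (35,200/1,710)×400 + (1,710/2)×26 = $30,463.92
Lots of 1,710 are cheaper by $1,832.62.

$1,832.62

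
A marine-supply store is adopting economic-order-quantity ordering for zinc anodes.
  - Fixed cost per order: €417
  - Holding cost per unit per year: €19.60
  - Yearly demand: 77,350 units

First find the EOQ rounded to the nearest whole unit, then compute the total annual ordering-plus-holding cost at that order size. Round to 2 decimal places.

EOQ = √(2DS/H) = √(2 × 77,350 × 417 / 19.6)
    = √(3,291,321.43) ≈ 1,814.20 → Q = 1,814 units
Orders/yr = 77,350/1,814 = 42.641; ordering cost = 42.641 × €417 = €17,781.12
Average inventory = 1,814/2 = 907; holding cost = 907 × €19.6 = €17,777.20
Total = €17,781.12 + €17,777.20 = €35,558.32

€35,558.32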